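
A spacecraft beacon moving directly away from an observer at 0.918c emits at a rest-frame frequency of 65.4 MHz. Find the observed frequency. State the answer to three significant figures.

13.5 MHz

Relativistic Doppler (source moving away): f_obs = f_src · √((1−β)/(1+β)).
With β = 0.918: factor = √(0.082/1.918) = 0.20677.
f_obs = 65.4 × 0.20677 = 13.5 MHz.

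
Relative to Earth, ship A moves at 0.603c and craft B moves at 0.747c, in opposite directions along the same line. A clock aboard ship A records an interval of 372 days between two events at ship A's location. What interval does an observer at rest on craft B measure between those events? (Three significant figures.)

Speed of ship A in craft B's frame: u = (v_A + v_B)/(1 + v_A v_B/c²) = (0.603 + 0.747)/(1 + 0.603×0.747) = 1.35/1.450441 = 0.93075; |u| = 0.93075c.
At |u| = 0.93075c, γ = (1 − 0.866296)^(−1/2) = 2.7348.
The clock on ship A records proper time, so craft B measures Δt = γΔτ = 2.7348 × 372 = 1020 days.

1020 days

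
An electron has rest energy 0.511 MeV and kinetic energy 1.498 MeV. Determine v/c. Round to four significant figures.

K = (γ−1)mc², so γ = 1 + 1.498/0.511 = 3.9315.
Then v/c = √(1 − γ⁻²) = √(1 − 0.0646969) = √0.9353031 = 0.9671.

0.9671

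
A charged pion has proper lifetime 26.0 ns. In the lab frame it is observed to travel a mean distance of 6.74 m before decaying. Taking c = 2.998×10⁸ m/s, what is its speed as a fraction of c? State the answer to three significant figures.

0.654c

Let x = d/(cτ) = 6.740 m / (2.998×10⁸ m/s × 2.600×10^-8 s) = 0.86468. Since d = βγcτ, x = βγ = β/√(1−β²).
Solving: β² = x²/(1+x²) = 0.747672/1.747672 = 0.42781, so β = 0.654.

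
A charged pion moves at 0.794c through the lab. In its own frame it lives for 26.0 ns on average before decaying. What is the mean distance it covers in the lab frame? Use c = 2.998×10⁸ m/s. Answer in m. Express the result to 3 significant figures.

β² = 0.630436, so γ = 1/√0.369564 = 1.645.
Lab-frame lifetime: Δt = γτ = 1.645 × 26.0 ns = 42.77 ns.
Distance: d = vΔt = 0.794 × 2.998×10⁸ m/s × 4.2770×10^-8 s = 10.2 m.

10.2 m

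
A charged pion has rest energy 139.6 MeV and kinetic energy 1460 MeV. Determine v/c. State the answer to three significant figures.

0.996

K = (γ−1)mc², so γ = 1 + 1460/139.6 = 11.458.
Then v/c = √(1 − γ⁻²) = √(1 − 0.00761697) = √0.99238303 = 0.996.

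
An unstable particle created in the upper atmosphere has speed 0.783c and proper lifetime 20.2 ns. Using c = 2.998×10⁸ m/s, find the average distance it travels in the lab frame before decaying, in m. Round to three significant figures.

7.62 m

With β = 0.783, γ = 1/√(1 − 0.783²) = 1/√0.386911 = 1.6077.
Lab-frame lifetime: Δt = γτ = 1.6077 × 20.2 ns = 32.476 ns.
Distance: d = vΔt = 0.783 × 2.998×10⁸ m/s × 3.2476×10^-8 s = 7.62 m.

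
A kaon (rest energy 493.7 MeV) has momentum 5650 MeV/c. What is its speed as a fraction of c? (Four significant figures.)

0.9962c

βγ = pc/(mc²) = 5650/493.7 = 11.444.
Since γ² = 1 + (βγ)² = 131.965, γ = √131.965 = 11.4876, and β = (βγ)/γ = 11.444/11.4876 = 0.9962.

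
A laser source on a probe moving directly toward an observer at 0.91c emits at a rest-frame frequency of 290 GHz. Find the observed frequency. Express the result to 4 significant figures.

1336 GHz

Relativistic Doppler (source moving toward): f_obs = f_src · √((1+β)/(1−β)).
With β = 0.91: factor = √(1.91/0.09) = 4.6068.
f_obs = 290 × 4.6068 = 1336 GHz.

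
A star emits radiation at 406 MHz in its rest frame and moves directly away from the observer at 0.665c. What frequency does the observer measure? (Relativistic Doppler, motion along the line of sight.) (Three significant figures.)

Relativistic Doppler (source moving away): f_obs = f_src · √((1−β)/(1+β)).
With β = 0.665: factor = √(0.335/1.665) = 0.44855.
f_obs = 406 × 0.44855 = 182 MHz.

182 MHz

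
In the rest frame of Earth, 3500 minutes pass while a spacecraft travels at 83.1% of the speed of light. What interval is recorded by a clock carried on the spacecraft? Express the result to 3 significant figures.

1950 minutes

γ = 1/√(1 − β²) = 1/√(1 − 0.690561) = 1/√0.309439 = 1/0.556272 = 1.7977.
The spacecraft's clock runs slow as seen from Earth, so Δτ = Δt/γ = 3500/1.7977 = 1950 minutes.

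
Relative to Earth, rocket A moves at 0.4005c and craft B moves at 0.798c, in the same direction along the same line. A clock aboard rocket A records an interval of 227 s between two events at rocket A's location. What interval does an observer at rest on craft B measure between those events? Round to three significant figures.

Speed of rocket A in craft B's frame: u = (v_A − v_B)/(1 − v_A v_B/c²) = (0.4005 − 0.798)/(1 − 0.4005×0.798) = −0.3975/0.680401 = −0.58421; |u| = 0.58421c.
At |u| = 0.58421c, γ = (1 − 0.341301)^(−1/2) = 1.2321.
Rocket A's interval is proper; time dilation gives Δt_B = γΔτ = 1.2321 × 227 s = 280 s.

280 s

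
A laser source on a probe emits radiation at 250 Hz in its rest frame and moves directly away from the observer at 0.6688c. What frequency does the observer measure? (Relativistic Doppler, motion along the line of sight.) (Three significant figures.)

111 Hz

Relativistic Doppler (source moving away): f_obs = f_src · √((1−β)/(1+β)).
With β = 0.6688: factor = √(0.3312/1.6688) = 0.4455.
f_obs = 250 × 0.4455 = 111 Hz.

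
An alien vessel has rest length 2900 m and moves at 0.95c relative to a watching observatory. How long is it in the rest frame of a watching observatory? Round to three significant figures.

906 m

γ = 1/√(1 − β²) = 1/√(1 − 0.9025) = 1/√0.0975 = 1/0.31225 = 3.2026.
Along the direction of motion the measured length is L₀/γ = 2900/3.2026 = 906 m.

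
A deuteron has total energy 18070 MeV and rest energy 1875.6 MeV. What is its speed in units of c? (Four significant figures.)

γ = E/(mc²) = 18070/1875.6 = 9.6343.
β = √(1 − 1/γ²) = √(1 − 0.0107736) = √0.9892264 = 0.9946.

0.9946c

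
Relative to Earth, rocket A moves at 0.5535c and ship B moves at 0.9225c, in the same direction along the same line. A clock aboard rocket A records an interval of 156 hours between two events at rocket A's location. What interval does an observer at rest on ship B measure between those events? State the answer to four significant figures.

Transform rocket A's velocity into ship B's frame: (0.5535 − 0.9225)/(1 − 0.5535·0.9225) = −0.369/0.48939625, so the relative speed is 0.75399c.
γ for this relative speed: γ = 1/√(1 − 0.568501) = 1.5223.
Rocket A's interval is proper; time dilation gives Δt_B = γΔτ = 1.5223 × 156 hours = 237.5 hours.

237.5 hours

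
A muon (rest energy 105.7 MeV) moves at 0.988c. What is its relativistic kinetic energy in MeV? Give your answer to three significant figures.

579 MeV

γ = 1/√(1 − β²) = 1/√(1 − 0.976144) = 1/√0.023856 = 1/0.154454 = 6.4744.
Kinetic energy: K = (γ − 1)mc² = (6.4744 − 1) × 105.7 MeV = 5.4744 × 105.7 = 579 MeV.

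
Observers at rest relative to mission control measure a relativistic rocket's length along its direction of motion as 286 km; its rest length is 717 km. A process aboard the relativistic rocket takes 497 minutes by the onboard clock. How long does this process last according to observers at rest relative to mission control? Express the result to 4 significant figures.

Length contraction gives γ = L₀/L = 717/286 = 2.50699.
The same γ dilates the second interval: 2.50699 × 497 minutes = 1246 minutes.

1246 minutes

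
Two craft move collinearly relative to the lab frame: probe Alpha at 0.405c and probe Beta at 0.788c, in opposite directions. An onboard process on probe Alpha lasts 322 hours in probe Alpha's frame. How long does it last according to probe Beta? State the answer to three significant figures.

The velocity of probe Alpha relative to probe Beta is (0.405 + 0.788)c / (1 + 0.405×0.788) = 0.90438c; relative speed 0.90438c.
At |u| = 0.90438c, γ = (1 − 0.817903)^(−1/2) = 2.3434.
The clock on probe Alpha records proper time, so probe Beta measures Δt = γΔτ = 2.3434 × 322 = 755 hours.

755 hours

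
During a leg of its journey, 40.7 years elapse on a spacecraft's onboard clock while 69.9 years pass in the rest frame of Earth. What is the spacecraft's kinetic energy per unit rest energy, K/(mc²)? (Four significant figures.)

0.7174

The time-dilation ratio gives γ = 69.9/40.7 = 1.71744.
K/(mc²) = γ − 1 = 1.71744 − 1 = 0.7174.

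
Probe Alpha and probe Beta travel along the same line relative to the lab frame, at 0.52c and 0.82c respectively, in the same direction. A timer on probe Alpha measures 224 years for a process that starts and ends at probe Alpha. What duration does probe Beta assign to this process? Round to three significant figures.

Transform probe Alpha's velocity into probe Beta's frame: (0.52 − 0.82)/(1 − 0.52·0.82) = −0.3/0.5736, so the relative speed is 0.52301c.
γ for this relative speed: γ = 1/√(1 − 0.273539) = 1.1733.
Probe Alpha's interval is proper; time dilation gives Δt_B = γΔτ = 1.1733 × 224 years = 263 years.

263 years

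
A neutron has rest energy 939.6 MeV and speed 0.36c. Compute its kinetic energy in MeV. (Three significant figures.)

Lorentz factor: γ = (1 − 0.1296)^(−1/2) = 1.071866.
Kinetic energy: K = (γ − 1)mc² = (1.071866 − 1) × 939.6 MeV = 0.071866 × 939.6 = 67.5 MeV.

67.5 MeV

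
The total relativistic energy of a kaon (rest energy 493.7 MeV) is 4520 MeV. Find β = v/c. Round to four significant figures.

0.9940

γ = E/(mc²) = 4520/493.7 = 9.1554.
β = √(1 − 1/γ²) = √(1 − 0.0119301) = √0.9880699 = 0.9940.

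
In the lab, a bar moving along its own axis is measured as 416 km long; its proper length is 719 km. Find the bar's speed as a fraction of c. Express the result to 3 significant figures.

0.816c

Length contraction gives γ = L₀/L = 719/416 = 1.7284.
β = √(1 − 1/γ²) = √0.665257 = 0.816.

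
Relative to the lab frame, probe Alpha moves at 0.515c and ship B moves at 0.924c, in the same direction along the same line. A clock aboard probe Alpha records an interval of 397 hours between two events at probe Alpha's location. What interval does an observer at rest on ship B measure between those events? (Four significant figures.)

634.8 hours

Transform probe Alpha's velocity into ship B's frame: (0.515 − 0.924)/(1 − 0.515·0.924) = −0.409/0.52414, so the relative speed is 0.78033c.
At |u| = 0.78033c, γ = (1 − 0.608915)^(−1/2) = 1.5991.
The clock on probe Alpha records proper time, so ship B measures Δt = γΔτ = 1.5991 × 397 = 634.8 hours.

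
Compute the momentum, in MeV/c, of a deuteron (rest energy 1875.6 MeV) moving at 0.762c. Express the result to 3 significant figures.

2210 MeV/c

Lorentz factor: γ = (1 − 0.580644)^(−1/2) = 1.5442.
Momentum: p = γβ·mc = 1.5442 × 0.762 × 1875.6 MeV/c = 2210 MeV/c.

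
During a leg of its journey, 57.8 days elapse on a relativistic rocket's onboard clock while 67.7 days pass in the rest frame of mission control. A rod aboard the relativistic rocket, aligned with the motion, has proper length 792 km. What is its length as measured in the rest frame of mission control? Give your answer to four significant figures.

From Δt = γΔτ: γ = 67.7/57.8 = 1.17128.
The rod contracts by the same γ: 792 km / 1.17128 = 676.2 km.

676.2 km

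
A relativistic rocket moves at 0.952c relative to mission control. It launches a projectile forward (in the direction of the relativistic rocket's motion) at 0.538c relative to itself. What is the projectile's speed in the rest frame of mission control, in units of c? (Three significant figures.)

In units of c, u = (u' + v)/(1 + u'v) with u' = 0.538 and v = 0.952.
Numerator: 0.538 + 0.952 = 1.49. Denominator: 1 + (0.538)(0.952) = 1.512176.
u = 1.49/1.512176 = 0.98534, so the speed is 0.985c.

0.985c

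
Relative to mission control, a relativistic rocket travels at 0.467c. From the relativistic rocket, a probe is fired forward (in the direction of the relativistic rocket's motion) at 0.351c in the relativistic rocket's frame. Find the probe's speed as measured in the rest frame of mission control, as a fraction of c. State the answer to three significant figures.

In units of c, u = (u' + v)/(1 + u'v) with u' = 0.351 and v = 0.467.
Numerator: 0.351 + 0.467 = 0.818. Denominator: 1 + (0.351)(0.467) = 1.163917.
u = 0.818/1.163917 = 0.7028, so the speed is 0.703c.

0.703c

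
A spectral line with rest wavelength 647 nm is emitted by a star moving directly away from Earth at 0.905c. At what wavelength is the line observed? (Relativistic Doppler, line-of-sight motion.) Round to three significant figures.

Relativistic Doppler for wavelength: λ_obs = λ_src · √((1+β)/(1−β)).
With β = 0.905: factor = √(1.905/0.095) = 4.478.
λ_obs = 647 × 4.478 = 2900 nm.

2900 nm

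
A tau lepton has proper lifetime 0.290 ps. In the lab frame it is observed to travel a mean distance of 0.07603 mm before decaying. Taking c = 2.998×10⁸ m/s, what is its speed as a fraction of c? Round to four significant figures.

0.6583c

d = βγcτ ⇒ βγ = d/(cτ) = 7.603×10^-5 m / (8.6942×10^-5 m) = 0.87449.
β = (βγ)/√(1+(βγ)²) = 0.87449/√1.764733 = 0.6583.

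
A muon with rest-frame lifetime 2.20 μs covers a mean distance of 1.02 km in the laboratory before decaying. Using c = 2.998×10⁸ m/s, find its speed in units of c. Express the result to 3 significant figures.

0.840c

Let x = d/(cτ) = 1020 m / (2.998×10⁸ m/s × 2.200×10^-6 s) = 1.5465. Since d = βγcτ, x = βγ = β/√(1−β²).
Solving: β² = x²/(1+x²) = 2.39166/3.39166 = 0.705159, so β = 0.840.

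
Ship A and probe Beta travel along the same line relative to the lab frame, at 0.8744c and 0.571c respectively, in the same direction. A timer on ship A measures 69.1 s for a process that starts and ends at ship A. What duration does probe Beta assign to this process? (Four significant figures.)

The velocity of ship A relative to probe Beta is (0.8744 − 0.571)c / (1 − 0.8744×0.571) = 0.60593c; relative speed 0.60593c.
At |u| = 0.60593c, γ = (1 − 0.367151)^(−1/2) = 1.257.
The clock on ship A records proper time, so probe Beta measures Δt = γΔτ = 1.257 × 69.1 = 86.86 s.

86.86 s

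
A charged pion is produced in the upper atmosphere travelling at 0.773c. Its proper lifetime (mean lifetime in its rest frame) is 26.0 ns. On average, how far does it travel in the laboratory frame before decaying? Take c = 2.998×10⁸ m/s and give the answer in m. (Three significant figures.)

9.50 m

β² = 0.597529, so γ = 1/√0.402471 = 1.5763.
Lab-frame lifetime: Δt = γτ = 1.5763 × 26.0 ns = 40.984 ns.
Distance: d = vΔt = 0.773 × 2.998×10⁸ m/s × 4.0984×10^-8 s = 9.50 m.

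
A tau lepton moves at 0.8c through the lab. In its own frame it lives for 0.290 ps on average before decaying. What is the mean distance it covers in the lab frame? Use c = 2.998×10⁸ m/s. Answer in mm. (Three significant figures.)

0.116 mm

With β = 0.8, γ = 1/√(1 − 0.8²) = 1/√0.36 = 1.6667.
Lab-frame lifetime: Δt = γτ = 1.6667 × 0.290 ps = 0.48334 ps.
Distance: d = vΔt = 0.8 × 2.998×10⁸ m/s × 4.8334×10^-13 s = 1.16×10^-4 m = 0.116 mm.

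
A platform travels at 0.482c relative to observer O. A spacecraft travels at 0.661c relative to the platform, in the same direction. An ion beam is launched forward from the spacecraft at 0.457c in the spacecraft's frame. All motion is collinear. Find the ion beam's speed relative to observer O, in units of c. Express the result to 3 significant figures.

Compose velocities in two stages. Stage 1 (into S'): u₁ = (0.457+0.661)/(1+0.457×0.661) = 0.85863.
Stage 2 (into S): u = (0.85863+0.482)/(1+0.85863×0.482) = 0.94821, so the speed is 0.948c.

0.948c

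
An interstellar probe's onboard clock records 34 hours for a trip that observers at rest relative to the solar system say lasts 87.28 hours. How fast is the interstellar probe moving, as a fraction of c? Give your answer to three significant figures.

γ = Δt/Δτ = 87.28/34 = 2.5671.
β = √(1 − 1/γ²) = √(1 − 0.151745) = √0.848255 = 0.921.

0.921c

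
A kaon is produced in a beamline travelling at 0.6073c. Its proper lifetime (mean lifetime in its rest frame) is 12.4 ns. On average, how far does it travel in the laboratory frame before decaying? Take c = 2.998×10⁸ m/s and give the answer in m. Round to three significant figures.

2.84 m

γ = 1/√(1 − β²) = 1/√(1 − 0.36881329) = 1/√0.63118671 = 1/0.794473 = 1.2587.
Lab-frame lifetime: Δt = γτ = 1.2587 × 12.4 ns = 15.608 ns.
Distance: d = vΔt = 0.6073 × 2.998×10⁸ m/s × 1.5608×10^-8 s = 2.84 m.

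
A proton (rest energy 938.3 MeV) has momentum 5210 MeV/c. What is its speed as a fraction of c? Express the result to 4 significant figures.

0.9842c

pc/(mc²) = 5210/938.3 = 5.5526 = βγ = β/√(1−β²).
So β² = x²/(1 + x²) with x = 5.5526: x² = 30.8314, β² = 30.8314/31.8314 = 0.968584, β = 0.9842.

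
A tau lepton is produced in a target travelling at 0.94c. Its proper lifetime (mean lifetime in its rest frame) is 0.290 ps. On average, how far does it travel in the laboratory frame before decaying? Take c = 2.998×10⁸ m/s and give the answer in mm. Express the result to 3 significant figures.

Lorentz factor: γ = (1 − 0.8836)^(−1/2) = 2.9311.
Lab-frame lifetime: Δt = γτ = 2.9311 × 0.290 ps = 0.85002 ps.
Distance: d = vΔt = 0.94 × 2.998×10⁸ m/s × 8.5002×10^-13 s = 2.40×10^-4 m = 0.240 mm.

0.240 mm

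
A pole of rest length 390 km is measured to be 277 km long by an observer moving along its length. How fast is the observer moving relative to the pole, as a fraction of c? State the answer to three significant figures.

0.704c

Length contraction gives γ = L₀/L = 390/277 = 1.4079.
β = √(1 − 1/γ²) = √0.495506 = 0.704.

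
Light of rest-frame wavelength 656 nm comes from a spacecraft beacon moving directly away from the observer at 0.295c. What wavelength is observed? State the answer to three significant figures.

889 nm

Relativistic Doppler for wavelength: λ_obs = λ_src · √((1+β)/(1−β)).
With β = 0.295: factor = √(1.295/0.705) = 1.3553.
λ_obs = 656 × 1.3553 = 889 nm.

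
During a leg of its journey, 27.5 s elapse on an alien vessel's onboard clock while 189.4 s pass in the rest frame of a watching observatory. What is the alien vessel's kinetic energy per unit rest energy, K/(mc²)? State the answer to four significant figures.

The time-dilation ratio gives γ = 189.4/27.5 = 6.88727.
K/(mc²) = γ − 1 = 6.88727 − 1 = 5.887.

5.887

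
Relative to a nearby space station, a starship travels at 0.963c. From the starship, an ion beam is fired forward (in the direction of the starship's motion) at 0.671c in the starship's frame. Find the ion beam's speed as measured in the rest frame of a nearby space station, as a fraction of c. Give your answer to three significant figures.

Relativistic velocity addition: u = (u' + v)/(1 + u'v/c²), with u' = 0.671c and v = 0.963c.
Numerator: 0.671 + 0.963 = 1.634. Denominator: 1 + (0.671)(0.963) = 1.646173.
u = 1.634/1.646173 = 0.99261, so the speed is 0.993c.

0.993c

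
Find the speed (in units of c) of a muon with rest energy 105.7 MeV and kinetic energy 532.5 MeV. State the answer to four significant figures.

γ = 1 + K/(mc²) = 1 + 532.5/105.7 = 6.0378.
β = √(1 − 1/γ²) = √(1 − 0.0274311) = √0.9725689 = 0.9862.

0.9862c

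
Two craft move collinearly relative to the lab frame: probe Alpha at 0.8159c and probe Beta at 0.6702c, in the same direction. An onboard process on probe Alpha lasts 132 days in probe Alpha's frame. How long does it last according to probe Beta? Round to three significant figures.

139 days

Speed of probe Alpha in probe Beta's frame: u = (v_A − v_B)/(1 − v_A v_B/c²) = (0.8159 − 0.6702)/(1 − 0.8159×0.6702) = 0.1457/0.45318382 = 0.3215; |u| = 0.3215c.
At |u| = 0.3215c, γ = (1 − 0.103362)^(−1/2) = 1.0561.
Probe Alpha's interval is proper; time dilation gives Δt_B = γΔτ = 1.0561 × 132 days = 139 days.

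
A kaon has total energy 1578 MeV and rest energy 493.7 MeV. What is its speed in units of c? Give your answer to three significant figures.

γ = E/(mc²) = 1578/493.7 = 3.1963.
β = √(1 − 1/γ²) = √(1 − 0.0978825) = √0.9021175 = 0.950.

0.950c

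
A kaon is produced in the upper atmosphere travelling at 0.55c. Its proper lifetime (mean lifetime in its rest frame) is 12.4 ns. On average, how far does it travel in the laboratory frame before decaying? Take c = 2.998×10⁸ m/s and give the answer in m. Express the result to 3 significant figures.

2.45 m

γ = 1/√(1 − β²) = 1/√(1 − 0.3025) = 1/√0.6975 = 1/0.835165 = 1.1974.
Lab-frame lifetime: Δt = γτ = 1.1974 × 12.4 ns = 14.848 ns.
Distance: d = vΔt = 0.55 × 2.998×10⁸ m/s × 1.4848×10^-8 s = 2.45 m.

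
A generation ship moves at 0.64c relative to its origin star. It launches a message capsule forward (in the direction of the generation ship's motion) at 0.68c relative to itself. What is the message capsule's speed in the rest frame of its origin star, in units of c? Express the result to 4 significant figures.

In units of c, u = (u' + v)/(1 + u'v) with u' = 0.68 and v = 0.64.
Numerator: 0.68 + 0.64 = 1.32. Denominator: 1 + (0.68)(0.64) = 1.4352.
u = 1.32/1.4352 = 0.91973, so the speed is 0.9197c.

0.9197c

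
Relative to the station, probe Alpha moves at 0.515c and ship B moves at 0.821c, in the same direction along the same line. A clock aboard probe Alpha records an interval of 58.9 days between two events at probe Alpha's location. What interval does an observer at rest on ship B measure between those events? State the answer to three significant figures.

69.5 days

Speed of probe Alpha in ship B's frame: u = (v_A − v_B)/(1 − v_A v_B/c²) = (0.515 − 0.821)/(1 − 0.515×0.821) = −0.306/0.577185 = −0.53016; |u| = 0.53016c.
At |u| = 0.53016c, γ = (1 − 0.28107)^(−1/2) = 1.1794.
Probe Alpha's interval is proper; time dilation gives Δt_B = γΔτ = 1.1794 × 58.9 days = 69.5 days.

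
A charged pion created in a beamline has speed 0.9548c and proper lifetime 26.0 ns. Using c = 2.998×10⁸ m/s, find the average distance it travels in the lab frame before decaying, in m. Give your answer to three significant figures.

γ = 1/√(1 − β²) = 1/√(1 − 0.91164304) = 1/√0.08835696 = 1/0.297249 = 3.3642.
Lab-frame lifetime: Δt = γτ = 3.3642 × 26.0 ns = 87.469 ns.
Distance: d = vΔt = 0.9548 × 2.998×10⁸ m/s × 8.7469×10^-8 s = 25.0 m.

25.0 m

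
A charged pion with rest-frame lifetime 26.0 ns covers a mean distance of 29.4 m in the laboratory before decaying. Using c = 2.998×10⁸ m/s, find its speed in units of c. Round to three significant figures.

0.967c

d = βγcτ ⇒ βγ = d/(cτ) = 29.40 m / (7.7948 m) = 3.7717.
β = (βγ)/√(1+(βγ)²) = 3.7717/√15.2257 = 0.967.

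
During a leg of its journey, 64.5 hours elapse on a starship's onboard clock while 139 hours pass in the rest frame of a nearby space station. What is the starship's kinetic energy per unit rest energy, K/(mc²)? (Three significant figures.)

1.16

From Δt = γΔτ: γ = 139/64.5 = 2.15504.
Since K = (γ−1)mc², K/(mc²) = 2.15504 − 1 = 1.16.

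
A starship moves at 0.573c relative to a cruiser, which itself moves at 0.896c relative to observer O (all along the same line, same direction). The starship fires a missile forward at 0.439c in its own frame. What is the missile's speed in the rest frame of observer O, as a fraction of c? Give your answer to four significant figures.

0.9885c

First combine the missile and starship (S''→S'): u₁ = (0.439 + 0.573)/(1 + 0.439×0.573) = 1.012/1.251547 = 0.8086.
Then combine with the cruiser (S'→S): u = (0.8086 + 0.896)/(1 + 0.8086×0.896) = 1.7046/1.7245056 = 0.98846.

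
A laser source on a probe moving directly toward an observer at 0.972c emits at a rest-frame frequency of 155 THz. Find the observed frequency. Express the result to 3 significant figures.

1300 THz

Relativistic Doppler (source moving toward): f_obs = f_src · √((1+β)/(1−β)).
With β = 0.972: factor = √(1.972/0.028) = 8.3922.
f_obs = 155 × 8.3922 = 1300 THz.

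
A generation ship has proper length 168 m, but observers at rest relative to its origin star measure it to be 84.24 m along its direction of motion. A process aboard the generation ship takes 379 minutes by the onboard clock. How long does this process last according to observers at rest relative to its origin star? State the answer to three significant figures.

From L = L₀/γ: γ = 168/84.24 = 1.9943.
The same γ dilates the second interval: 1.9943 × 379 minutes = 756 minutes.

756 minutes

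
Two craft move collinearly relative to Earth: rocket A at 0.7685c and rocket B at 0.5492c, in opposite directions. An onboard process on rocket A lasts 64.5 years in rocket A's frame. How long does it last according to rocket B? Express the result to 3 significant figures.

Speed of rocket A in rocket B's frame: u = (v_A + v_B)/(1 + v_A v_B/c²) = (0.7685 + 0.5492)/(1 + 0.7685×0.5492) = 1.3177/1.4220602 = 0.92661; |u| = 0.92661c.
At |u| = 0.92661c, γ = (1 − 0.858606)^(−1/2) = 2.6594.
The clock on rocket A records proper time, so rocket B measures Δt = γΔτ = 2.6594 × 64.5 = 172 years.

172 years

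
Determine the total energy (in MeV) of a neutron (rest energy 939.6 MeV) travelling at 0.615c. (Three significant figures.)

1190 MeV

With β = 0.615, γ = 1/√(1 − 0.615²) = 1/√0.621775 = 1.2682.
Total energy: E = γmc² = 1.2682 × 939.6 MeV = 1190 MeV.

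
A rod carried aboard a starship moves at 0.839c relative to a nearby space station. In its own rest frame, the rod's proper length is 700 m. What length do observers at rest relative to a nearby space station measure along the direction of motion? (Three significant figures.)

With β = 0.839, γ = 1/√(1 − 0.839²) = 1/√0.296079 = 1.8378.
Length contraction: L = L₀/γ = 700/1.8378 = 381 m.

381 m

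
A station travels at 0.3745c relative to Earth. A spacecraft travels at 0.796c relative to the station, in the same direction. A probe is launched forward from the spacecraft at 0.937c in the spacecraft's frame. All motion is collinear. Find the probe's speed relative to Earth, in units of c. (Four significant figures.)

Apply u = (u'+v)/(1+u'v) twice. Probe in the station frame: (0.937+0.796)/(1+0.937·0.796) = 1.733/1.745852 = 0.99264c.
That velocity, transformed to the rest frame of Earth: (0.99264+0.3745)/(1+0.99264·0.3745) = 1.36714/1.37174368 = 0.99664c.

0.9966c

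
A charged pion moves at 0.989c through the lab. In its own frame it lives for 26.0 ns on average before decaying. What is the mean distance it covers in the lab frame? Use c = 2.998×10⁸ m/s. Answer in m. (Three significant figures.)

52.1 m

With β = 0.989, γ = 1/√(1 − 0.989²) = 1/√0.021879 = 6.7606.
Lab-frame lifetime: Δt = γτ = 6.7606 × 26.0 ns = 175.78 ns.
Distance: d = vΔt = 0.989 × 2.998×10⁸ m/s × 1.7578×10^-7 s = 52.1 m.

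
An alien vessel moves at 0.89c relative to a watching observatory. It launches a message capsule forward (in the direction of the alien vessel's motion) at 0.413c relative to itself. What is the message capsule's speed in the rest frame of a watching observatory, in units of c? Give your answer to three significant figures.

0.953c

Relativistic velocity addition: u = (u' + v)/(1 + u'v/c²), with u' = 0.413c and v = 0.89c.
Numerator: 0.413 + 0.89 = 1.303. Denominator: 1 + (0.413)(0.89) = 1.36757.
u = 1.303/1.36757 = 0.95278, so the speed is 0.953c.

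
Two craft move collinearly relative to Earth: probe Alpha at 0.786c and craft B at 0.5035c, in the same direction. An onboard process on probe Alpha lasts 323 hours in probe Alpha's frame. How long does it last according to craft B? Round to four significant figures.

The velocity of probe Alpha relative to craft B is (0.786 − 0.5035)c / (1 − 0.786×0.5035) = 0.46752c; relative speed 0.46752c.
γ for this relative speed: γ = 1/√(1 − 0.218575) = 1.1312.
The clock on probe Alpha records proper time, so craft B measures Δt = γΔτ = 1.1312 × 323 = 365.4 hours.

365.4 hours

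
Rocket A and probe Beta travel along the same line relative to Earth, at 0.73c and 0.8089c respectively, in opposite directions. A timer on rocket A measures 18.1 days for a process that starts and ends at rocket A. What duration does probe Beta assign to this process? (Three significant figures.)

71.6 days

Speed of rocket A in probe Beta's frame: u = (v_A + v_B)/(1 + v_A v_B/c²) = (0.73 + 0.8089)/(1 + 0.73×0.8089) = 1.5389/1.590497 = 0.96756; |u| = 0.96756c.
γ for this relative speed: γ = 1/√(1 − 0.936172) = 3.9582.
Rocket A's interval is proper; time dilation gives Δt_B = γΔτ = 3.9582 × 18.1 days = 71.6 days.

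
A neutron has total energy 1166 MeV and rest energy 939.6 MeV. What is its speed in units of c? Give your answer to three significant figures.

γ = E/(mc²) = 1166/939.6 = 1.241.
β = √(1 − 1/γ²) = √(1 − 0.649316) = √0.350684 = 0.592.

0.592c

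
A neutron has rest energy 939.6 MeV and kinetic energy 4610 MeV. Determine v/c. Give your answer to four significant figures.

0.9856

γ = 1 + K/(mc²) = 1 + 4610/939.6 = 5.9063.
β = √(1 − 1/γ²) = √(1 − 0.0286661) = √0.9713339 = 0.9856.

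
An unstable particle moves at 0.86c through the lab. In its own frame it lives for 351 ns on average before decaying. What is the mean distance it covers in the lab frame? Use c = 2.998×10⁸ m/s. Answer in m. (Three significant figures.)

177 m

With β = 0.86, γ = 1/√(1 − 0.86²) = 1/√0.2604 = 1.9597.
Lab-frame lifetime: Δt = γτ = 1.9597 × 351 ns = 687.85 ns.
Distance: d = vΔt = 0.86 × 2.998×10⁸ m/s × 6.8785×10^-7 s = 177 m.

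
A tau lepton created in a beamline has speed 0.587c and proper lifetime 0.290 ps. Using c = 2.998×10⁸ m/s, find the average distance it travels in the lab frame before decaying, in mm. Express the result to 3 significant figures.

Lorentz factor: γ = (1 − 0.344569)^(−1/2) = 1.2352.
Lab-frame lifetime: Δt = γτ = 1.2352 × 0.290 ps = 0.35821 ps.
Distance: d = vΔt = 0.587 × 2.998×10⁸ m/s × 3.5821×10^-13 s = 6.30×10^-5 m = 0.0630 mm.

0.0630 mm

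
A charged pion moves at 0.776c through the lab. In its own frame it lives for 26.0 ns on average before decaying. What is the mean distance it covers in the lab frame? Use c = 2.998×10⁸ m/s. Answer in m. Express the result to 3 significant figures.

With β = 0.776, γ = 1/√(1 − 0.776²) = 1/√0.397824 = 1.5855.
Lab-frame lifetime: Δt = γτ = 1.5855 × 26.0 ns = 41.223 ns.
Distance: d = vΔt = 0.776 × 2.998×10⁸ m/s × 4.1223×10^-8 s = 9.59 m.

9.59 m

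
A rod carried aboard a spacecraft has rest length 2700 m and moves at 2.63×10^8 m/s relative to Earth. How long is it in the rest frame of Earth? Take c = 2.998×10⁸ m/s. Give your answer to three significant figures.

1300 m

β = v/c = (2.63×10^8 m/s)/(2.998×10⁸ m/s) = 0.877252.
Lorentz factor: γ = (1 − 0.7695711)^(−1/2) = 2.0832.
Along the direction of motion the measured length is L₀/γ = 2700/2.0832 = 1300 m.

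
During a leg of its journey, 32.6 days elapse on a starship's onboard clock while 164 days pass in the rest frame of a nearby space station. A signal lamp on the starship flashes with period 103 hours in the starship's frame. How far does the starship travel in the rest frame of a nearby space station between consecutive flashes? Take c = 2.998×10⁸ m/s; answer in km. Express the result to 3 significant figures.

5.48×10^11 km

γ = Δt/Δτ = 164/32.6 = 5.03067.
β = √(1 − 1/γ²) = 0.98004. Lab-frame period = γτ = 5.03067×103 hours = 518.16 hours. Distance = βc × γτ = 0.98004 × 2.998×10⁸ m/s × 1865376 s = 5.4808×10^14 m = 5.48×10^11 km.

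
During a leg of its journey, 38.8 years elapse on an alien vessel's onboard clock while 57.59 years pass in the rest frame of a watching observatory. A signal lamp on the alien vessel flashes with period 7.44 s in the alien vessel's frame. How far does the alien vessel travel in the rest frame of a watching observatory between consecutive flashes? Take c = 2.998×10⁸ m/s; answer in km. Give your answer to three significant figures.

2.45×10^6 km

From Δt = γΔτ: γ = 57.59/38.8 = 1.48428.
β = √(1 − 1/γ²) = 0.73898. Lab-frame period = γτ = 1.48428×7.44 s = 11.043 s. Distance = βc × γτ = 0.73898 × 2.998×10⁸ m/s × 11.043 s = 2.4465×10^9 m = 2.45×10^6 km.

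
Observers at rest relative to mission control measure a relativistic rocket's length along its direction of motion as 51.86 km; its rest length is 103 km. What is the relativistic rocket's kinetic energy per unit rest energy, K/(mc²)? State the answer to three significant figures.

0.986

γ = L₀/L = 103/51.86 = 1.98612.
Since K = (γ−1)mc², K/(mc²) = 1.98612 − 1 = 0.986.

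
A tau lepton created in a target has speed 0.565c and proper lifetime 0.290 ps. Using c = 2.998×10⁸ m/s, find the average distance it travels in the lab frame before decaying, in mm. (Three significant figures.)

0.0595 mm

γ = 1/√(1 − β²) = 1/√(1 − 0.319225) = 1/√0.680775 = 1/0.825091 = 1.212.
Lab-frame lifetime: Δt = γτ = 1.212 × 0.290 ps = 0.35148 ps.
Distance: d = vΔt = 0.565 × 2.998×10⁸ m/s × 3.5148×10^-13 s = 5.95×10^-5 m = 0.0595 mm.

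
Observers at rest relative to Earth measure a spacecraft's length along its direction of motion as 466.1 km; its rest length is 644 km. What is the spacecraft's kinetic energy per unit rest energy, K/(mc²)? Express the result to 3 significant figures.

γ = L₀/L = 644/466.1 = 1.38168.
K/(mc²) = γ − 1 = 1.38168 − 1 = 0.382.

0.382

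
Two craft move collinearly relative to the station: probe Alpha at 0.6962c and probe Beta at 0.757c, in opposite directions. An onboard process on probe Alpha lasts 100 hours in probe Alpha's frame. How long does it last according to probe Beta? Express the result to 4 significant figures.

325.6 hours

The velocity of probe Alpha relative to probe Beta is (0.6962 + 0.757)c / (1 + 0.6962×0.757) = 0.95166c; relative speed 0.95166c.
At |u| = 0.95166c, γ = (1 − 0.905657)^(−1/2) = 3.2557.
Probe Alpha's interval is proper; time dilation gives Δt_B = γΔτ = 3.2557 × 100 hours = 325.6 hours.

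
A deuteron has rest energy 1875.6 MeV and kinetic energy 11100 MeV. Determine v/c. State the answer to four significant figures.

0.9895

γ = 1 + K/(mc²) = 1 + 11100/1875.6 = 6.9181.
β = √(1 − 1/γ²) = √(1 − 0.0208942) = √0.9791058 = 0.9895.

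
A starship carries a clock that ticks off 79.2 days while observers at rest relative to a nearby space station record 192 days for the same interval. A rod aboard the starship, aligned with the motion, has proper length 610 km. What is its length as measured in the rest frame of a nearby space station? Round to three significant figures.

The time-dilation ratio gives γ = 192/79.2 = 2.42424.
L = L₀/γ = 610/2.42424 = 252 km.

252 km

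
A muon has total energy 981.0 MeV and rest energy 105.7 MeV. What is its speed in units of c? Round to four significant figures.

γ = E/(mc²) = 981.0/105.7 = 9.281.
β = √(1 − 1/γ²) = √(1 − 0.0116094) = √0.9883906 = 0.9942.

0.9942c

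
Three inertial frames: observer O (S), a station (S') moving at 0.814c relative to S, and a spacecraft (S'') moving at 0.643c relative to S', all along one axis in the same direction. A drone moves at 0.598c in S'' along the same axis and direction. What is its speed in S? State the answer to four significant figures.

0.9889c

Apply u = (u'+v)/(1+u'v) twice. Drone in the station frame: (0.598+0.643)/(1+0.598·0.643) = 1.241/1.384514 = 0.89634c.
That velocity, transformed to the rest frame of observer O: (0.89634+0.814)/(1+0.89634·0.814) = 1.71034/1.72962076 = 0.98885c.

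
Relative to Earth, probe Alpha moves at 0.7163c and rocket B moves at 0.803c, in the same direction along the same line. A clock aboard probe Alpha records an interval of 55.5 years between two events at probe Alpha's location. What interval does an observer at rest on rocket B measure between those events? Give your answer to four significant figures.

The velocity of probe Alpha relative to rocket B is (0.7163 − 0.803)c / (1 − 0.7163×0.803) = −0.20409c; relative speed 0.20409c.
At |u| = 0.20409c, γ = (1 − 0.0416527)^(−1/2) = 1.0215.
Probe Alpha's interval is proper; time dilation gives Δt_B = γΔτ = 1.0215 × 55.5 years = 56.69 years.

56.69 years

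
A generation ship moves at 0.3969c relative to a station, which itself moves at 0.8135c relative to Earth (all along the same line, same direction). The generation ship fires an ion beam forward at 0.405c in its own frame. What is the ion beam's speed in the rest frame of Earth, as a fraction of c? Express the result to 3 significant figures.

Apply u = (u'+v)/(1+u'v) twice. Ion beam in the station frame: (0.405+0.3969)/(1+0.405·0.3969) = 0.8019/1.1607445 = 0.69085c.
That velocity, transformed to the rest frame of Earth: (0.69085+0.8135)/(1+0.69085·0.8135) = 1.50435/1.562006475 = 0.96309c.

0.963c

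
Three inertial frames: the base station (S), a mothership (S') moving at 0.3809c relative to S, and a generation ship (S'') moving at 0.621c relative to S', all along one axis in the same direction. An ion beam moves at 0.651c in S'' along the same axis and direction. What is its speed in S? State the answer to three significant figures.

Apply u = (u'+v)/(1+u'v) twice. Ion beam in the mothership frame: (0.651+0.621)/(1+0.651·0.621) = 1.272/1.404271 = 0.90581c.
That velocity, transformed to the rest frame of the base station: (0.90581+0.3809)/(1+0.90581·0.3809) = 1.28671/1.345023029 = 0.95665c.

0.957c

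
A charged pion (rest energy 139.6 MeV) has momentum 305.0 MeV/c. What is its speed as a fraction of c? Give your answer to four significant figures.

βγ = pc/(mc²) = 305.0/139.6 = 2.1848.
Since γ² = 1 + (βγ)² = 5.77335, γ = √5.77335 = 2.40278, and β = (βγ)/γ = 2.1848/2.40278 = 0.9093.

0.9093c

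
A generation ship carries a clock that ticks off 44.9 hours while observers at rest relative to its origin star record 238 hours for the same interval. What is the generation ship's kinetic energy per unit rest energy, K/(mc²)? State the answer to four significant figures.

4.301

From Δt = γΔτ: γ = 238/44.9 = 5.30067.
K/(mc²) = γ − 1 = 5.30067 − 1 = 4.301.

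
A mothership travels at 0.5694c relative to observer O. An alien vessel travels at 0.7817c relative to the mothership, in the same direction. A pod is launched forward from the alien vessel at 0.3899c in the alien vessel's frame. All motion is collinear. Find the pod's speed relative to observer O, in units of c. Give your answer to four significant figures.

0.9709c

Compose velocities in two stages. Stage 1 (into S'): u₁ = (0.3899+0.7817)/(1+0.3899×0.7817) = 0.89793.
Stage 2 (into S): u = (0.89793+0.5694)/(1+0.89793×0.5694) = 0.97092, so the speed is 0.9709c.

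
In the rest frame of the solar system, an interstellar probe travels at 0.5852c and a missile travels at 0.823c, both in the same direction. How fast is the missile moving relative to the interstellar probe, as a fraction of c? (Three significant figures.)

0.459c

Transform to the interstellar probe's frame: u' = (u − v)/(1 − uv/c²).
u' = (0.823 − 0.5852)/(1 − 0.823×0.5852) = 0.2378/0.5183804 = 0.45874.
Speed in the interstellar probe's frame: 0.459c (in the same direction).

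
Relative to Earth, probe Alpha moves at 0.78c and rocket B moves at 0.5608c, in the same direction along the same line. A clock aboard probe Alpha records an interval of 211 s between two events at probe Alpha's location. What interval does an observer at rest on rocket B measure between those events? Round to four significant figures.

Speed of probe Alpha in rocket B's frame: u = (v_A − v_B)/(1 − v_A v_B/c²) = (0.78 − 0.5608)/(1 − 0.78×0.5608) = 0.2192/0.562576 = 0.38964; |u| = 0.38964c.
γ for this relative speed: γ = 1/√(1 − 0.151819) = 1.0858.
The clock on probe Alpha records proper time, so rocket B measures Δt = γΔτ = 1.0858 × 211 = 229.1 s.

229.1 s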